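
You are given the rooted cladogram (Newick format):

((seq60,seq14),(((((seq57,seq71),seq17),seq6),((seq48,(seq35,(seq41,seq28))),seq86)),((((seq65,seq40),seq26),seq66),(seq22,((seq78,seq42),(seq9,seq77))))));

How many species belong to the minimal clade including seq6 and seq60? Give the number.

The MRCA of seq6 and seq60 is the root, so the clade is the entire tree.
That clade contains 20 terminal taxa: seq14, seq17, seq22, seq26, seq28, seq35, seq40, seq41, seq42, seq48, seq57, seq6, seq60, seq65, seq66, seq71, seq77, seq78, seq86, seq9.

20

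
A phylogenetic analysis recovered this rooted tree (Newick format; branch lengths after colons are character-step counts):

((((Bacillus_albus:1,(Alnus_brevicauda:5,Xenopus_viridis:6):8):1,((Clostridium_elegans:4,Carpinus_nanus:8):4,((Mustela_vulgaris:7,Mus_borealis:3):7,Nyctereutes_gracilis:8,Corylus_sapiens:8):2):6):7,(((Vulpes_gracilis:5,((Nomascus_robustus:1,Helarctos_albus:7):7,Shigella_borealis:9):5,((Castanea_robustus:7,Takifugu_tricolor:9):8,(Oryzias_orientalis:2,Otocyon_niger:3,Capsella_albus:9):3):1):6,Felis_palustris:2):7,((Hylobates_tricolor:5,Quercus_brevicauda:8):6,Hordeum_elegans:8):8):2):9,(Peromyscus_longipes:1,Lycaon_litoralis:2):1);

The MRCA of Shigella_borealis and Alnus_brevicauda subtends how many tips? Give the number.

The MRCA of Shigella_borealis and Alnus_brevicauda is the node subtending (((Bacillus_albus,(Alnus_brevicauda,Xenopus_viridis)),((Clostridium_elegans,Carpinus_nanus),((Mustela_vulgaris,Mus_borealis),Nyctereutes_gracilis,Corylus_sapiens))),(((Vulpes_gracilis,((Nomascus_robustus,Helarctos_albus),Shigella_borealis),((Castanea_robustus,Takifugu_tricolor),(Oryzias_orientalis,Otocyon_niger,Capsella_albus))),Felis_palustris),((Hylobates_tricolor,Quercus_brevicauda),Hordeum_elegans))).
That clade contains 22 terminal taxa: Alnus_brevicauda, Bacillus_albus, Capsella_albus, Carpinus_nanus, Castanea_robustus, Clostridium_elegans, Corylus_sapiens, Felis_palustris, Helarctos_albus, Hordeum_elegans, Hylobates_tricolor, Mus_borealis, Mustela_vulgaris, Nomascus_robustus, Nyctereutes_gracilis, Oryzias_orientalis, Otocyon_niger, Quercus_brevicauda, Shigella_borealis, Takifugu_tricolor, Vulpes_gracilis, Xenopus_viridis.

22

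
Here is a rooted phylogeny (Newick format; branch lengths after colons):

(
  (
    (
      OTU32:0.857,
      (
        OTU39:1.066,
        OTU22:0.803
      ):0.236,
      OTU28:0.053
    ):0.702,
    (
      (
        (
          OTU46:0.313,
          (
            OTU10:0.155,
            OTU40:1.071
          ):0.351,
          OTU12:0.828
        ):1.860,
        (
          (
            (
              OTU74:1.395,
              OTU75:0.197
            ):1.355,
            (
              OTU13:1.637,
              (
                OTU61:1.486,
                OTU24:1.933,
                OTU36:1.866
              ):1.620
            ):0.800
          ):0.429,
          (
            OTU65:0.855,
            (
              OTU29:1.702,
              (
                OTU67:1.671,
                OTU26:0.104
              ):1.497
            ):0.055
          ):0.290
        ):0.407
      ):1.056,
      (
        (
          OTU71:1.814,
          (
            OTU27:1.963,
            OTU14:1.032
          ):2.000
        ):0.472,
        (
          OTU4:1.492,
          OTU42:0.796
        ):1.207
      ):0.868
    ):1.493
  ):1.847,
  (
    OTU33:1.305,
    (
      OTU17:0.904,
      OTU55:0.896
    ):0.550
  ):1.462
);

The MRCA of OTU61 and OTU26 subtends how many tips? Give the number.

The MRCA of OTU61 and OTU26 is the node subtending (((OTU74,OTU75),(OTU13,(OTU61,OTU24,OTU36))),(OTU65,(OTU29,(OTU67,OTU26)))).
That clade contains 10 terminal taxa: OTU13, OTU24, OTU26, OTU29, OTU36, OTU61, OTU65, OTU67, OTU74, OTU75.

10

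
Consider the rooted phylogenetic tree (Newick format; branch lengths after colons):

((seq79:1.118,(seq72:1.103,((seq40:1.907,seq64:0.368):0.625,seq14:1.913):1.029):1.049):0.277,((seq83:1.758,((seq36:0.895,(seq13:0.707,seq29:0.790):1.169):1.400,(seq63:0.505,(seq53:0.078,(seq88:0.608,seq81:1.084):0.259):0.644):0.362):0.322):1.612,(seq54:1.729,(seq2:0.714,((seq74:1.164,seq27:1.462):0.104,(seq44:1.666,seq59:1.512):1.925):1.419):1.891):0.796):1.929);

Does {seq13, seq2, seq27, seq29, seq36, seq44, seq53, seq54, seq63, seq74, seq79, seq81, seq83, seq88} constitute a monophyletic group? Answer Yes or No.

No

The MRCA of the listed taxa is the root, so the smallest clade containing them is the whole tree.
That clade also contains seq14, seq40, seq59, seq64, seq72, which are not in the proposed group, so the group is not monophyletic.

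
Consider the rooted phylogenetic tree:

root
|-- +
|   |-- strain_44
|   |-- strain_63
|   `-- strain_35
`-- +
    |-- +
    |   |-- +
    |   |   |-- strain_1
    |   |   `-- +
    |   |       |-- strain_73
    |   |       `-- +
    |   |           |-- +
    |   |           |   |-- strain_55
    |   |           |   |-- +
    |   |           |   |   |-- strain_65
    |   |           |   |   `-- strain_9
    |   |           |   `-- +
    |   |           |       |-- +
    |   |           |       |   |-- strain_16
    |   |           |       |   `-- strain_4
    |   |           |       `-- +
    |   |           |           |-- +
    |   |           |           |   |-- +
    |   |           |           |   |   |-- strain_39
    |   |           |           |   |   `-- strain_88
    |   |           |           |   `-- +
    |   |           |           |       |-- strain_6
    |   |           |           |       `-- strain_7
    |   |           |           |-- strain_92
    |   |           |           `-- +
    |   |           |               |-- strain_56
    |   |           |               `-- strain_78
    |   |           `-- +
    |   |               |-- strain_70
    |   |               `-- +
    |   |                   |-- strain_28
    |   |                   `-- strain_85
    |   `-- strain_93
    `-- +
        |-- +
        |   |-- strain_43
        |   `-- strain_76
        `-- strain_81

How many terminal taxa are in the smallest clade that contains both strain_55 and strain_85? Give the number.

The MRCA of strain_55 and strain_85 is the node subtending ((strain_55,(strain_65,strain_9),((strain_16,strain_4),(((strain_39,strain_88),(strain_6,strain_7)),strain_92,(strain_56,strain_78)))),(strain_70,(strain_28,strain_85))).
That clade contains 15 terminal taxa: strain_16, strain_28, strain_39, strain_4, strain_55, strain_56, strain_6, strain_65, strain_7, strain_70, strain_78, strain_85, strain_88, strain_9, strain_92.

15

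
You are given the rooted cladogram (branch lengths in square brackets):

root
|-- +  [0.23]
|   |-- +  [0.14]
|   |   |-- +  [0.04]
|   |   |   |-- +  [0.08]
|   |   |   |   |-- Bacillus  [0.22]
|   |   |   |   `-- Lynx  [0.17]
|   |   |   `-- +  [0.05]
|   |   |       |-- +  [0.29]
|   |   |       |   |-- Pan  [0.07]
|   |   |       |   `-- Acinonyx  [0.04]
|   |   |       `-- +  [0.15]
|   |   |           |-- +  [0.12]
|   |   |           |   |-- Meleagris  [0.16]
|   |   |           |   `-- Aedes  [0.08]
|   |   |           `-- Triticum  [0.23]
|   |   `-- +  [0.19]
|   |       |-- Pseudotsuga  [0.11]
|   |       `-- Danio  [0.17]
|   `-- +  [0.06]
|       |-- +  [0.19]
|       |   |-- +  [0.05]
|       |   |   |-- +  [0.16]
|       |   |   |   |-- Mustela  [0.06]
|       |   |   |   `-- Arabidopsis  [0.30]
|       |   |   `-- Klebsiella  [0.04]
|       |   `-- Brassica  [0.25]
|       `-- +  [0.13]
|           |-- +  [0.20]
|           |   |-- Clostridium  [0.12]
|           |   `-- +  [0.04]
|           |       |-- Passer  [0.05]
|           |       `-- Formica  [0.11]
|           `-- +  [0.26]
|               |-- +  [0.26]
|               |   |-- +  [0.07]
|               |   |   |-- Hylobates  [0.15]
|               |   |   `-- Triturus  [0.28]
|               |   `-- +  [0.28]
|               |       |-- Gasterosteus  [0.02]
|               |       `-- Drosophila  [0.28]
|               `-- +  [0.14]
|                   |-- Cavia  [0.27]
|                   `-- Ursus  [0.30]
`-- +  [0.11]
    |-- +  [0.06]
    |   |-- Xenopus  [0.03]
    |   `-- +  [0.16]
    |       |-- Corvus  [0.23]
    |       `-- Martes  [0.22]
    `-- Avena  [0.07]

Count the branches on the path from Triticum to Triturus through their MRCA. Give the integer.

The MRCA of Triticum and Triturus is the node subtending ((((Bacillus,Lynx),((Pan,Acinonyx),((Meleagris,Aedes),Triticum))),(Pseudotsuga,Danio)),((((Mustela,Arabidopsis),Klebsiella),Brassica),((Clostridium,(Passer,Formica)),(((Hylobates,Triturus),(Gasterosteus,Drosophila)),(Cavia,Ursus))))).
From Triticum up to that node: 5 branches. From Triturus up to the same node: 6 branches. Total: 5 + 6 = 11.

11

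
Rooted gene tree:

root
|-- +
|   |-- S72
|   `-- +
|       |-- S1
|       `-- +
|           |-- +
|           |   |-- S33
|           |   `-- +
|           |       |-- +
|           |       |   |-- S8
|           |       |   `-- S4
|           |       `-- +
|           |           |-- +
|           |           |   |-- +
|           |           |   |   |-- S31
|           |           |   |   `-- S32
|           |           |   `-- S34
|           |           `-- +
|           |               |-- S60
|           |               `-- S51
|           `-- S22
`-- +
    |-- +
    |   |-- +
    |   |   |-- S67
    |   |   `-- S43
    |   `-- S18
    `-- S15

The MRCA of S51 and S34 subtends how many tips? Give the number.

The MRCA of S51 and S34 is the node subtending (((S31,S32),S34),(S60,S51)).
That clade contains 5 terminal taxa: S31, S32, S34, S51, S60.

5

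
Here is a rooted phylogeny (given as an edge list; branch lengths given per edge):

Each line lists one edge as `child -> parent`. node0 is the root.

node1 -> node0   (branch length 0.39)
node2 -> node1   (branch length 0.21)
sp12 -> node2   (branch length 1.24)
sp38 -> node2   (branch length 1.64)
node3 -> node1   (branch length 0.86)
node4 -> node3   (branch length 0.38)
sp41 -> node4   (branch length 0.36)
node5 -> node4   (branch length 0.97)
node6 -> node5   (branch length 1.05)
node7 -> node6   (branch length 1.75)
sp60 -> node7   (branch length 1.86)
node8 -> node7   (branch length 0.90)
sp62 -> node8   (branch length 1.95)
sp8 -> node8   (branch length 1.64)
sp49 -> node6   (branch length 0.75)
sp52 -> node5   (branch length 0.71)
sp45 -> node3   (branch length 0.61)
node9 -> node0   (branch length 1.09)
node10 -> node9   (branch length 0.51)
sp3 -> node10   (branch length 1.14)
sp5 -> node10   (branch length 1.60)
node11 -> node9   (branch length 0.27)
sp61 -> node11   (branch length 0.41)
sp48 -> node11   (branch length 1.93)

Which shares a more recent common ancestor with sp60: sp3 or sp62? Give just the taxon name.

The MRCA of sp60 and sp62 subtends (sp60,(sp62,sp8)) (3 taxa).
The MRCA of sp60 and sp3 is the root, subtending the entire tree (13 taxa).
The first is nested inside the second, so sp60 shares a more recent common ancestor with sp62.

sp62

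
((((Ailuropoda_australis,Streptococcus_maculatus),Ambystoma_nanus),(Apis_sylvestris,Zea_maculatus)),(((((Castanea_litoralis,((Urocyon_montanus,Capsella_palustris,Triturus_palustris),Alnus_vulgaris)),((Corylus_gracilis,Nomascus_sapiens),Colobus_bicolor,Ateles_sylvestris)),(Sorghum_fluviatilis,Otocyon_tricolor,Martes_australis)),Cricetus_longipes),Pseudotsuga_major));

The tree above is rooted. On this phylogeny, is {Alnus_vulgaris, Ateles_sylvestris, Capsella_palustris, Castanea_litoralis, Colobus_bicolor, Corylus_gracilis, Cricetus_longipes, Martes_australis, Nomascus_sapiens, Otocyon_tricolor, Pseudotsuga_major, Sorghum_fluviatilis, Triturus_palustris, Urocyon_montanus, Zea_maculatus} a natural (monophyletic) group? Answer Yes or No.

No

The MRCA of the listed taxa is the root, so the smallest clade containing them is the whole tree.
That clade also contains Ailuropoda_australis, Ambystoma_nanus, Apis_sylvestris, Streptococcus_maculatus, which are not in the proposed group, so the group is not monophyletic.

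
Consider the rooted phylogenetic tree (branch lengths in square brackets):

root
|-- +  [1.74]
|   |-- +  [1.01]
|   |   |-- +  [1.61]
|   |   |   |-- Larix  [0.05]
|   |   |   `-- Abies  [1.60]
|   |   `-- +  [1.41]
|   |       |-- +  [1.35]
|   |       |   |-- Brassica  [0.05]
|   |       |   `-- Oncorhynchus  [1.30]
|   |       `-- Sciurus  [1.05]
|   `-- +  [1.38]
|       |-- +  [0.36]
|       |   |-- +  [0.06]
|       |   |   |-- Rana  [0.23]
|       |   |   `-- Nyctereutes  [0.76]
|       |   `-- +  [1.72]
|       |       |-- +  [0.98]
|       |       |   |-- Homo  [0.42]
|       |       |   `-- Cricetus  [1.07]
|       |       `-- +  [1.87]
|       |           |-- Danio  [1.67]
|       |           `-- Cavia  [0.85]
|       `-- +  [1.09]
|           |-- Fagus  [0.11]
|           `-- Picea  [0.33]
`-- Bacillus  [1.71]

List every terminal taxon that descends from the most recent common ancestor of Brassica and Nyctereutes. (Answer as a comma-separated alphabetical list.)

Abies, Brassica, Cavia, Cricetus, Danio, Fagus, Homo, Larix, Nyctereutes, Oncorhynchus, Picea, Rana, Sciurus

Tracing Brassica: it sits inside (Brassica,Oncorhynchus).
Tracing Nyctereutes: it sits inside (Rana,Nyctereutes).
The smallest clade enclosing both is (((Larix,Abies),((Brassica,Oncorhynchus),Sciurus)),(((Rana,Nyctereutes),((Homo,Cricetus),(Danio,Cavia))),(Fagus,Picea))); the answer is its 13 terminal taxa in alphabetical order.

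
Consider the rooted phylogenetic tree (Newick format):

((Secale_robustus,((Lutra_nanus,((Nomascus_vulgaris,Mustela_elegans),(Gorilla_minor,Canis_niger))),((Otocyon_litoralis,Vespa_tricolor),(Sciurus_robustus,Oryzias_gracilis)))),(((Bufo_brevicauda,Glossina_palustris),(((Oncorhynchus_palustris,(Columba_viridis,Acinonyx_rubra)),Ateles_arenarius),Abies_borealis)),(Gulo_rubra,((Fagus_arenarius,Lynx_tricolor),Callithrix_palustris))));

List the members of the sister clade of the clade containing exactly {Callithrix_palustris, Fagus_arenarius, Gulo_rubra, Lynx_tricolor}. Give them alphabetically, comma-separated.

Abies_borealis, Acinonyx_rubra, Ateles_arenarius, Bufo_brevicauda, Columba_viridis, Glossina_palustris, Oncorhynchus_palustris

The clade containing exactly {Callithrix_palustris, Fagus_arenarius, Gulo_rubra, Lynx_tricolor} attaches to the tree at the node subtending (((Bufo_brevicauda,Glossina_palustris),(((Oncorhynchus_palustris,(Columba_viridis,Acinonyx_rubra)),Ateles_arenarius),Abies_borealis)),(Gulo_rubra,((Fagus_arenarius,Lynx_tricolor),Callithrix_palustris))).
The other lineage descending from that same node — the sister group — is ((Bufo_brevicauda,Glossina_palustris),(((Oncorhynchus_palustris,(Columba_viridis,Acinonyx_rubra)),Ateles_arenarius),Abies_borealis)); its 7 tips in alphabetical order are the answer.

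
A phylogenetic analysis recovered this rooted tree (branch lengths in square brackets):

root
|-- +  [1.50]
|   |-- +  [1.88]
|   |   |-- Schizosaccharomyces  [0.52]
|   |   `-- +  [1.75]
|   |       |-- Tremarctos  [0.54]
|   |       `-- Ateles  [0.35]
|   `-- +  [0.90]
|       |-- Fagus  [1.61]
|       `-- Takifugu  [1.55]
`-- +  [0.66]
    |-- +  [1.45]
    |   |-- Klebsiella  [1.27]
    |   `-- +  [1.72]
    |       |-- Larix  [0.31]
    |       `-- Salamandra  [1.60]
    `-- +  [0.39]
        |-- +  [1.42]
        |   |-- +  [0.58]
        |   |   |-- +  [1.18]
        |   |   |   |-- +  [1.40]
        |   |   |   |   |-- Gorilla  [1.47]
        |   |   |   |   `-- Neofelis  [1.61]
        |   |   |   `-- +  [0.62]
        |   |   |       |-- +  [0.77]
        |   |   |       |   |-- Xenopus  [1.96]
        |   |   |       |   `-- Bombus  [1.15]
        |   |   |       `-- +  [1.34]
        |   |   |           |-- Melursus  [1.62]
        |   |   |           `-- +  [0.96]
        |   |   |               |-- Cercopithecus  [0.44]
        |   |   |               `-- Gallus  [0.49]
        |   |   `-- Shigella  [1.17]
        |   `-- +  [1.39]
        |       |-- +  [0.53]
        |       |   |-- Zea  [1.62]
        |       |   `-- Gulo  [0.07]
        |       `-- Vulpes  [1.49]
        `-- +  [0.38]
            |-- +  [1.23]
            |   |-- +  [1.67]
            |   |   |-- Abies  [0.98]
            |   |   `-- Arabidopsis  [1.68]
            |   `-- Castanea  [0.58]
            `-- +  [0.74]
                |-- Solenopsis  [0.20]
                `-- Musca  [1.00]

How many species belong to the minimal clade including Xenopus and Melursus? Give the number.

5

The MRCA of Xenopus and Melursus is the node subtending ((Xenopus,Bombus),(Melursus,(Cercopithecus,Gallus))).
That clade contains 5 terminal taxa: Bombus, Cercopithecus, Gallus, Melursus, Xenopus.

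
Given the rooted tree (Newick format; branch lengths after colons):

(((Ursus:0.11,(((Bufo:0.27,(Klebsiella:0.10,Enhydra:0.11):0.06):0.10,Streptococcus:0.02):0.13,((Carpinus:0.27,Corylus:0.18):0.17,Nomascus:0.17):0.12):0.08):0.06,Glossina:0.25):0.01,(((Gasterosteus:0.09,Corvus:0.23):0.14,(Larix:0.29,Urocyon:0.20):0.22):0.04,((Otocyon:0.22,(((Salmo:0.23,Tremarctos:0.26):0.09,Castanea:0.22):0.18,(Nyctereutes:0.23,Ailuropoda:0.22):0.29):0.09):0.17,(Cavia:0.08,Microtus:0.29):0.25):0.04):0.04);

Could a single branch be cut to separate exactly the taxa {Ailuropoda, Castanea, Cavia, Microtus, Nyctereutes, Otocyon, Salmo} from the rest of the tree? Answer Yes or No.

The MRCA of the listed taxa subtends ((Otocyon,(((Salmo,Tremarctos),Castanea),(Nyctereutes,Ailuropoda))),(Cavia,Microtus)).
That clade also contains Tremarctos, which is not in the proposed group, so the group is not monophyletic.

No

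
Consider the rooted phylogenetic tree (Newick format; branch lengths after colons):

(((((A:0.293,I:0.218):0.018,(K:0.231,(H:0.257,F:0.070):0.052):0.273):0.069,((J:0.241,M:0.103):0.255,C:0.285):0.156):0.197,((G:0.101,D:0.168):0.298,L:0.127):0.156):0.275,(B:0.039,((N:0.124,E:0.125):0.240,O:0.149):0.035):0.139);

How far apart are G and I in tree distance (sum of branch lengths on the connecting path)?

The path runs G → … → MRCA → … → I; the MRCA is the node subtending ((((A,I),(K,(H,F))),((J,M),C)),((G,D),L)).
Branch lengths along that path: 0.101 + 0.298 + 0.156 + 0.197 + 0.069 + 0.018 + 0.218 = 1.057.

1.057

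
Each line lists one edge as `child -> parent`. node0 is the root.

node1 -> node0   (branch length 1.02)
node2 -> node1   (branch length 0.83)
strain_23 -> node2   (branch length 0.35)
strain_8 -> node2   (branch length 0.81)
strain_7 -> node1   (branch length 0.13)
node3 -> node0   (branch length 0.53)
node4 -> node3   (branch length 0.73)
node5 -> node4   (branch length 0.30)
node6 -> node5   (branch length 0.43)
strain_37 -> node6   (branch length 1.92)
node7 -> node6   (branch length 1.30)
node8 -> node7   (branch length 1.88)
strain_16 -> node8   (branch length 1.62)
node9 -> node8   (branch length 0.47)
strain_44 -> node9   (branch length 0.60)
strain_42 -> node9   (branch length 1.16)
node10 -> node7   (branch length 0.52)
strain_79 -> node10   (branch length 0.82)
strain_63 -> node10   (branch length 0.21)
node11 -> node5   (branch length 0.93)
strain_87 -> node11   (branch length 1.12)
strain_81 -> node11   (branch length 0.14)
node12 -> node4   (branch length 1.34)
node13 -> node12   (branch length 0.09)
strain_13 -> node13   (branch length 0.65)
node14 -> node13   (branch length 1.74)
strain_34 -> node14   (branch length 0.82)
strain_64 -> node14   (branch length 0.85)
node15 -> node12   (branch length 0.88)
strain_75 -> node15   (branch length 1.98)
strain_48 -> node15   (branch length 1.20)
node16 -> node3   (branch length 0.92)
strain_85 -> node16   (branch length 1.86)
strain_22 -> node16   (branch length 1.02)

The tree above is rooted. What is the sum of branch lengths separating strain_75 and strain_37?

6.85

The path runs strain_75 → … → MRCA → … → strain_37; the MRCA is the node subtending (((strain_37,((strain_16,(strain_44,strain_42)),(strain_79,strain_63))),(strain_87,strain_81)),((strain_13,(strain_34,strain_64)),(strain_75,strain_48))).
Branch lengths along that path: 1.98 + 0.88 + 1.34 + 0.30 + 0.43 + 1.92 = 6.85.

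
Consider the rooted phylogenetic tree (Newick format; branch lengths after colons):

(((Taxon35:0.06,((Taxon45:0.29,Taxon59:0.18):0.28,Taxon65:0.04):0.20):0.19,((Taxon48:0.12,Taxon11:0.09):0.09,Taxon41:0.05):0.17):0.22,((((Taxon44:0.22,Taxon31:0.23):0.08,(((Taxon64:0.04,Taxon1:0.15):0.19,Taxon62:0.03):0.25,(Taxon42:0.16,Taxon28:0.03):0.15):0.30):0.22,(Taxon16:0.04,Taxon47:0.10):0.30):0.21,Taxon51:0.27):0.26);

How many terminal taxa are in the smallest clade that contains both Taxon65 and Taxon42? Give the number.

The MRCA of Taxon65 and Taxon42 is the root, so the clade is the entire tree.
That clade contains 17 terminal taxa: Taxon1, Taxon11, Taxon16, Taxon28, Taxon31, Taxon35, Taxon41, Taxon42, Taxon44, Taxon45, Taxon47, Taxon48, Taxon51, Taxon59, Taxon62, Taxon64, Taxon65.

17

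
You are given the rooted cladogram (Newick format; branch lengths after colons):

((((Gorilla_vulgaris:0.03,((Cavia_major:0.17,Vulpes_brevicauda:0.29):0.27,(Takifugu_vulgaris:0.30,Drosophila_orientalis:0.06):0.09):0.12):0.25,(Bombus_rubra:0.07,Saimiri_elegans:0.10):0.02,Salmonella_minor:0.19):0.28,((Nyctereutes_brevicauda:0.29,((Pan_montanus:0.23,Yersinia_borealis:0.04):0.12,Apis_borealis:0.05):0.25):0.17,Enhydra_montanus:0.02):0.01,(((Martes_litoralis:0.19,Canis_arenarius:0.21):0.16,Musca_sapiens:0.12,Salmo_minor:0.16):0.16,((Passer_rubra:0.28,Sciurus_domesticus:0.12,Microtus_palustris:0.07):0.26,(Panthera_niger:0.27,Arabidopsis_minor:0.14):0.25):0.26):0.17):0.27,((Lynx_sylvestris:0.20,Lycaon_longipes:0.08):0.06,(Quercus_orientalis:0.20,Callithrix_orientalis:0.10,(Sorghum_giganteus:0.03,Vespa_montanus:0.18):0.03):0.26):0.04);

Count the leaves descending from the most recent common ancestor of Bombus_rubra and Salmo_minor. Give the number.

The MRCA of Bombus_rubra and Salmo_minor is the node subtending (((Gorilla_vulgaris,((Cavia_major,Vulpes_brevicauda),(Takifugu_vulgaris,Drosophila_orientalis))),(Bombus_rubra,Saimiri_elegans),Salmonella_minor),((Nyctereutes_brevicauda,((Pan_montanus,Yersinia_borealis),Apis_borealis)),Enhydra_montanus),(((Martes_litoralis,Canis_arenarius),Musca_sapiens,Salmo_minor),((Passer_rubra,Sciurus_domesticus,Microtus_palustris),(Panthera_niger,Arabidopsis_minor)))).
That clade contains 22 terminal taxa: Apis_borealis, Arabidopsis_minor, Bombus_rubra, Canis_arenarius, Cavia_major, Drosophila_orientalis, Enhydra_montanus, Gorilla_vulgaris, Martes_litoralis, Microtus_palustris, Musca_sapiens, Nyctereutes_brevicauda, Pan_montanus, Panthera_niger, Passer_rubra, Saimiri_elegans, Salmo_minor, Salmonella_minor, Sciurus_domesticus, Takifugu_vulgaris, Vulpes_brevicauda, Yersinia_borealis.

22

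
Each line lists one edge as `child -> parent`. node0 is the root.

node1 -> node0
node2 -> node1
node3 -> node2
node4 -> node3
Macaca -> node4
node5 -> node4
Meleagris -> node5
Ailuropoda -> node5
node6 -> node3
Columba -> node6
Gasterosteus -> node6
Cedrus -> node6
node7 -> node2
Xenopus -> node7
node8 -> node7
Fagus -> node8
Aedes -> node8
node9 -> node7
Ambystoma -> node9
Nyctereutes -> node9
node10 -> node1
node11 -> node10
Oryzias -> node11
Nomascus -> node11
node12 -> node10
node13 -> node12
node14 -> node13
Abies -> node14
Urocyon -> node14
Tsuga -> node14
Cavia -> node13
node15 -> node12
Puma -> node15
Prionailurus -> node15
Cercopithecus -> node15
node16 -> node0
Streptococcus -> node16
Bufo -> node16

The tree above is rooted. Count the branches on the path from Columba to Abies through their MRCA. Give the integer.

The MRCA of Columba and Abies is the node subtending ((((Macaca,(Meleagris,Ailuropoda)),(Columba,Gasterosteus,Cedrus)),(Xenopus,(Fagus,Aedes),(Ambystoma,Nyctereutes))),((Oryzias,Nomascus),(((Abies,Urocyon,Tsuga),Cavia),(Puma,Prionailurus,Cercopithecus)))).
From Columba up to that node: 4 branches. From Abies up to the same node: 5 branches. Total: 4 + 5 = 9.

9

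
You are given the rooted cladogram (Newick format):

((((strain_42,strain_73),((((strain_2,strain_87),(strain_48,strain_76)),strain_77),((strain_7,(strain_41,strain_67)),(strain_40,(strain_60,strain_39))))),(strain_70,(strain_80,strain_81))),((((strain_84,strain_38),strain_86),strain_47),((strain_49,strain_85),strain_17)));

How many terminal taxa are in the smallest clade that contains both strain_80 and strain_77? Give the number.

16

The MRCA of strain_80 and strain_77 is the node subtending (((strain_42,strain_73),((((strain_2,strain_87),(strain_48,strain_76)),strain_77),((strain_7,(strain_41,strain_67)),(strain_40,(strain_60,strain_39))))),(strain_70,(strain_80,strain_81))).
That clade contains 16 terminal taxa: strain_2, strain_39, strain_40, strain_41, strain_42, strain_48, strain_60, strain_67, strain_7, strain_70, strain_73, strain_76, strain_77, strain_80, strain_81, strain_87.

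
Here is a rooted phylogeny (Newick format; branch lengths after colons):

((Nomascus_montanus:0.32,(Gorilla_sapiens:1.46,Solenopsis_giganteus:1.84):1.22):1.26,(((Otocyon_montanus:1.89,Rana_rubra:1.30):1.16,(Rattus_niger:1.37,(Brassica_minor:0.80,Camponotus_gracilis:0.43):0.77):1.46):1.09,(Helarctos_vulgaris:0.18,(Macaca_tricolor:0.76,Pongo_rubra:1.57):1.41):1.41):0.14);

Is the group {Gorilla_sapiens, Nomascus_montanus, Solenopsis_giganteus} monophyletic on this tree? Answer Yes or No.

Yes

The most recent common ancestor of these taxa subtends (Nomascus_montanus,(Gorilla_sapiens,Solenopsis_giganteus)).
That clade has exactly 3 tips — every listed taxon and nothing else — so the group is monophyletic.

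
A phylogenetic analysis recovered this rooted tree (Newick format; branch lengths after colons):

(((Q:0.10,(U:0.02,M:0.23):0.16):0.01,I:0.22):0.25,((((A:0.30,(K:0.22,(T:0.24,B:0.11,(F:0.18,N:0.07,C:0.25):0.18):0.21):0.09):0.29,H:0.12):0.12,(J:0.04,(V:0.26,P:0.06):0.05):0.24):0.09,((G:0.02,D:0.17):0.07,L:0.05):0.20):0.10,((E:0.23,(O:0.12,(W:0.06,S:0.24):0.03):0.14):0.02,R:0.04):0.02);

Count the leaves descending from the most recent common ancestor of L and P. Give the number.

The MRCA of L and P is the node subtending ((((A,(K,(T,B,(F,N,C)))),H),(J,(V,P))),((G,D),L)).
That clade contains 14 terminal taxa: A, B, C, D, F, G, H, J, K, L, N, P, T, V.

14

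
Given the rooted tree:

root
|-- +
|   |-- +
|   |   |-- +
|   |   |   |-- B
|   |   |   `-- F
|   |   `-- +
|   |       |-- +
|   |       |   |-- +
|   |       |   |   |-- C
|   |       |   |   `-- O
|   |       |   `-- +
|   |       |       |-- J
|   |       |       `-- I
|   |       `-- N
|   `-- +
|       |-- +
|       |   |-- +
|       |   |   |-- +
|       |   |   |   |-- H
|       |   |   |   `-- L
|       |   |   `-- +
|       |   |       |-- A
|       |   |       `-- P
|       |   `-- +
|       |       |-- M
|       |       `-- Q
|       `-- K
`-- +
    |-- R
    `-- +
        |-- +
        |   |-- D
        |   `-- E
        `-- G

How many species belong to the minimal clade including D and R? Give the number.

The MRCA of D and R is the node subtending (R,((D,E),G)).
That clade contains 4 terminal taxa: D, E, G, R.

4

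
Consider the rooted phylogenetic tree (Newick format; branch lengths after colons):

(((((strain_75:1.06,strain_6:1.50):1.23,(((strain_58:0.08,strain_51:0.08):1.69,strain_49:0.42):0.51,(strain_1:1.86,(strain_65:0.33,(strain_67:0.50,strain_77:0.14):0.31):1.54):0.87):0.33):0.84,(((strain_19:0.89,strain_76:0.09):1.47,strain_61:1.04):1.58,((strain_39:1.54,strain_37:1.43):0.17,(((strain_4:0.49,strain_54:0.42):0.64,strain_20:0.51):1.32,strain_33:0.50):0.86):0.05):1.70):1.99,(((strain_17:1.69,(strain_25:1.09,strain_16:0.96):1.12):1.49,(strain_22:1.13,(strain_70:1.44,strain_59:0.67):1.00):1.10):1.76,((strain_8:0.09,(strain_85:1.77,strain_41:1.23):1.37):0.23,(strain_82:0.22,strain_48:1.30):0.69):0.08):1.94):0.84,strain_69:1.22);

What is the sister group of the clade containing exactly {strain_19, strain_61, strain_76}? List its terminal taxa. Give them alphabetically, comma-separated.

strain_20, strain_33, strain_37, strain_39, strain_4, strain_54

The clade containing exactly {strain_19, strain_61, strain_76} attaches to the tree at the node subtending (((strain_19,strain_76),strain_61),((strain_39,strain_37),(((strain_4,strain_54),strain_20),strain_33))).
The other lineage descending from that same node — the sister group — is ((strain_39,strain_37),(((strain_4,strain_54),strain_20),strain_33)); its 6 tips in alphabetical order are the answer.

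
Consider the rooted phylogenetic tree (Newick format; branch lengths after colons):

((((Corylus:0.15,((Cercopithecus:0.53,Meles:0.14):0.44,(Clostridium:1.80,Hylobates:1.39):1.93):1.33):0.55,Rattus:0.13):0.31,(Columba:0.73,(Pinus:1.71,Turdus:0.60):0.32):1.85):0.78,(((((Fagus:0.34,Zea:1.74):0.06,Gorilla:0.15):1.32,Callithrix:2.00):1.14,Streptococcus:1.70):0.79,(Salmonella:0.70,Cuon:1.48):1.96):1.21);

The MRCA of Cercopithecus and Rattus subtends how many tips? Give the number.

6

The MRCA of Cercopithecus and Rattus is the node subtending ((Corylus,((Cercopithecus,Meles),(Clostridium,Hylobates))),Rattus).
That clade contains 6 terminal taxa: Cercopithecus, Clostridium, Corylus, Hylobates, Meles, Rattus.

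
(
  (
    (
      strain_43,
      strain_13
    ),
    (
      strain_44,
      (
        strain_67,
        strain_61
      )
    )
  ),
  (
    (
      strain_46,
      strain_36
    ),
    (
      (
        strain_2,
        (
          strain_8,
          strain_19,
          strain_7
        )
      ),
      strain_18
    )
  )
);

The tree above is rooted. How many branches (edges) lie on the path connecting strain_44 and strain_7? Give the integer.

8

The MRCA of strain_44 and strain_7 is the root of the tree.
From strain_44 up to that node: 3 branches. From strain_7 up to the same node: 5 branches. Total: 3 + 5 = 8.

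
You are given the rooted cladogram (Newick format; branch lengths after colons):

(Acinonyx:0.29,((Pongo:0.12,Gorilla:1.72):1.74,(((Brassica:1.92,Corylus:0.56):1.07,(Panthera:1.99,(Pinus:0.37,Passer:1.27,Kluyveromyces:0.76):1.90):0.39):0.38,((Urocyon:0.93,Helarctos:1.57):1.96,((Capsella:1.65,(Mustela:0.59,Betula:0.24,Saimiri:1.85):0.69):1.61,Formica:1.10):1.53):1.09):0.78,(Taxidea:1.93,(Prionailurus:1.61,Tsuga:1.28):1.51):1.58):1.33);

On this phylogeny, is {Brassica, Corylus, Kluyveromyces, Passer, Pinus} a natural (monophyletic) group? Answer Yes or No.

No

The MRCA of the listed taxa subtends ((Brassica,Corylus),(Panthera,(Pinus,Passer,Kluyveromyces))).
That clade also contains Panthera, which is not in the proposed group, so the group is not monophyletic.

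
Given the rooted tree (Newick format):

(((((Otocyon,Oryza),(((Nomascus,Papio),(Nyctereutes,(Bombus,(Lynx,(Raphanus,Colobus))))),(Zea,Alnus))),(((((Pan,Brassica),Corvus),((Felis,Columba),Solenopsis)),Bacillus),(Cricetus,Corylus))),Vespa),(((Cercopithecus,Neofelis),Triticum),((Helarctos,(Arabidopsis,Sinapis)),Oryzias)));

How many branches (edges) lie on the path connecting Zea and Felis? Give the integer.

The MRCA of Zea and Felis is the node subtending (((Otocyon,Oryza),(((Nomascus,Papio),(Nyctereutes,(Bombus,(Lynx,(Raphanus,Colobus))))),(Zea,Alnus))),(((((Pan,Brassica),Corvus),((Felis,Columba),Solenopsis)),Bacillus),(Cricetus,Corylus))).
From Zea up to that node: 4 branches. From Felis up to the same node: 6 branches. Total: 4 + 6 = 10.

10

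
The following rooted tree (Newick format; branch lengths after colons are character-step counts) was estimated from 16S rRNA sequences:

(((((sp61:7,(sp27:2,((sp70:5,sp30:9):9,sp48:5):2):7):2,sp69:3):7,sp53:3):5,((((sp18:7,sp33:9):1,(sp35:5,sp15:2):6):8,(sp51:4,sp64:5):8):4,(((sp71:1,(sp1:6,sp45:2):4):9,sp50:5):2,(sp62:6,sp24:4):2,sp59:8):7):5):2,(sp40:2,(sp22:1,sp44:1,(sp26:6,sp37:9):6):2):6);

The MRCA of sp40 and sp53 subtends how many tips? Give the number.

25

The MRCA of sp40 and sp53 is the root, so the clade is the entire tree.
That clade contains 25 terminal taxa: sp1, sp15, sp18, sp22, sp24, sp26, sp27, sp30, sp33, sp35, sp37, sp40, sp44, sp45, sp48, sp50, sp51, sp53, sp59, sp61, sp62, sp64, sp69, sp70, sp71.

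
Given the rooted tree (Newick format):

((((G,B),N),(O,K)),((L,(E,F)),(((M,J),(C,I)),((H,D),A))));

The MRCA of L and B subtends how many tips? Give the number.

The MRCA of L and B is the root, so the clade is the entire tree.
That clade contains 15 terminal taxa: A, B, C, D, E, F, G, H, I, J, K, L, M, N, O.

15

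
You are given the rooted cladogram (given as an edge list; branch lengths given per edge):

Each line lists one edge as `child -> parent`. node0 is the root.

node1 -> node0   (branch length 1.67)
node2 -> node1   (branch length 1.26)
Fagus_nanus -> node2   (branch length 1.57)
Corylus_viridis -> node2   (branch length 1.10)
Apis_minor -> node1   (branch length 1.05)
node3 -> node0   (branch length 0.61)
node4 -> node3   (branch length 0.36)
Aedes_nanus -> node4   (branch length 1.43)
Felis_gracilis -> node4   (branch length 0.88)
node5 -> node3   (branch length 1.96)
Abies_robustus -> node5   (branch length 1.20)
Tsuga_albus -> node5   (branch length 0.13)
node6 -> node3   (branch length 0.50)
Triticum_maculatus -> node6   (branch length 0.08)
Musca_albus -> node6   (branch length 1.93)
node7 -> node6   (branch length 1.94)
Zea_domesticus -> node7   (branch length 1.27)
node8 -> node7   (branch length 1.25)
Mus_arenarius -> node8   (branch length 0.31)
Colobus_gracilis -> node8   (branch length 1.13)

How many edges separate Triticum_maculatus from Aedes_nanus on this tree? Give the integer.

4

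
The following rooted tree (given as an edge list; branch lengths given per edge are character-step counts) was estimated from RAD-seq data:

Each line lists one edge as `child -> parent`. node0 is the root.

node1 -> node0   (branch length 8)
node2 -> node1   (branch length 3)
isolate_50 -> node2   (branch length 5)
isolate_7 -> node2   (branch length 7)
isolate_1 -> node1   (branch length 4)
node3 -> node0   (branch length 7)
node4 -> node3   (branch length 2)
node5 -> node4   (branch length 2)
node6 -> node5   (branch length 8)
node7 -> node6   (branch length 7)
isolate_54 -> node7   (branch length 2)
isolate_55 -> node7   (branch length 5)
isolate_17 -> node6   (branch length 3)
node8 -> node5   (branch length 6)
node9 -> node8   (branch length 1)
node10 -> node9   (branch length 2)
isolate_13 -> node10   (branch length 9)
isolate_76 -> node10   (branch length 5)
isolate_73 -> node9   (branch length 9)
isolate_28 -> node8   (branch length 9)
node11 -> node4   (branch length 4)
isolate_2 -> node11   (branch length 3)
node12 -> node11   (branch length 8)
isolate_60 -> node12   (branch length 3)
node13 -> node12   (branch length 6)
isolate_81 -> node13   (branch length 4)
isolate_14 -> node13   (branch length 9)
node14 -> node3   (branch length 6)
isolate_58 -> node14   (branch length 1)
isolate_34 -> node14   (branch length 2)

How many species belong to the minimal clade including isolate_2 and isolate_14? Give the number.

4

The MRCA of isolate_2 and isolate_14 is the node subtending (isolate_2,(isolate_60,(isolate_81,isolate_14))).
That clade contains 4 terminal taxa: isolate_14, isolate_2, isolate_60, isolate_81.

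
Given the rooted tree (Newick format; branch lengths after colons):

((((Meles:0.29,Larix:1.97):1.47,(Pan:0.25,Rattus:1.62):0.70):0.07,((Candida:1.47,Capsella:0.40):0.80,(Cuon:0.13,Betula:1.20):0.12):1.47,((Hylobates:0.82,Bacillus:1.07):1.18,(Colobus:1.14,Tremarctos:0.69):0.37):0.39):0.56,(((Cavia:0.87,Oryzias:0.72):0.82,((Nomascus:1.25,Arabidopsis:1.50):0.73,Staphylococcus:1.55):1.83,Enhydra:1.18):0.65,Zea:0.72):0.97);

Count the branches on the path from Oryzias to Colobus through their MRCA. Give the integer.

8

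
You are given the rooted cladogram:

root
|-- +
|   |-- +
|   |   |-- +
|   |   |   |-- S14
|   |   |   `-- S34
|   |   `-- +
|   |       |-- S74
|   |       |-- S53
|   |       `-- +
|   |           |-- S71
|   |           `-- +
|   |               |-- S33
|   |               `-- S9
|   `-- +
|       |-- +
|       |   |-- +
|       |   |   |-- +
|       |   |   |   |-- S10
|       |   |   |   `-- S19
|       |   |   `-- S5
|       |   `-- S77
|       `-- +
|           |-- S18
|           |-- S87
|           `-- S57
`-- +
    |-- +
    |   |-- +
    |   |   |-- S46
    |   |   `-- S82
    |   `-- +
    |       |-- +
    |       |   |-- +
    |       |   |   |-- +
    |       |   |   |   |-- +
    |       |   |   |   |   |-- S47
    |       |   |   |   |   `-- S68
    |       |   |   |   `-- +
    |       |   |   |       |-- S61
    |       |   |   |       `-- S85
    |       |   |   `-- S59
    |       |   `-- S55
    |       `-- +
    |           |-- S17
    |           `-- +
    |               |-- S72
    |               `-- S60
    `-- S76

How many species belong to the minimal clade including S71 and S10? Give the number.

14

The MRCA of S71 and S10 is the node subtending (((S14,S34),(S74,S53,(S71,(S33,S9)))),((((S10,S19),S5),S77),(S18,S87,S57))).
That clade contains 14 terminal taxa: S10, S14, S18, S19, S33, S34, S5, S53, S57, S71, S74, S77, S87, S9.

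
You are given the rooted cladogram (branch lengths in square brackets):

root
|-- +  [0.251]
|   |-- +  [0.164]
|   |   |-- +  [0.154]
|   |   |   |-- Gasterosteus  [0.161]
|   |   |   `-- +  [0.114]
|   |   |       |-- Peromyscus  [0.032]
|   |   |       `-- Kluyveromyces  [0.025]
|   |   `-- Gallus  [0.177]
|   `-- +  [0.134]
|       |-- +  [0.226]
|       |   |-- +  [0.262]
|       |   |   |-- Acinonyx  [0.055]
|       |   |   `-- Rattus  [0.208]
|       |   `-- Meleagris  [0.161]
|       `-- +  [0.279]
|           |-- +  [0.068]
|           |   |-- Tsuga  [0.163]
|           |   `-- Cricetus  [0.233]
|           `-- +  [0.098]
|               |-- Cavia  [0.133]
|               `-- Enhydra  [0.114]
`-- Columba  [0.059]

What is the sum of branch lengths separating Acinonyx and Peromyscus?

1.141

The path runs Acinonyx → … → MRCA → … → Peromyscus; the MRCA is the node subtending (((Gasterosteus,(Peromyscus,Kluyveromyces)),Gallus),(((Acinonyx,Rattus),Meleagris),((Tsuga,Cricetus),(Cavia,Enhydra)))).
Branch lengths along that path: 0.055 + 0.262 + 0.226 + 0.134 + 0.164 + 0.154 + 0.114 + 0.032 = 1.141.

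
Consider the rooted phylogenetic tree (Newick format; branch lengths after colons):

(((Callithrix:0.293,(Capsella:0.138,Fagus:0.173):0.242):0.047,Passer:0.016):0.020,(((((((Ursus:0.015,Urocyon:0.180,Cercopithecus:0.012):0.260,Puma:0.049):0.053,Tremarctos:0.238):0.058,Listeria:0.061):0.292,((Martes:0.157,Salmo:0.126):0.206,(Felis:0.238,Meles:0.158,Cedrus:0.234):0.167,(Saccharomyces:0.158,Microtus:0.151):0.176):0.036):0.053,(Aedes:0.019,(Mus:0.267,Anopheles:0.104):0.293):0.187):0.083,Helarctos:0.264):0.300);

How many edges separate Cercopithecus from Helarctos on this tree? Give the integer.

The MRCA of Cercopithecus and Helarctos is the node subtending (((((((Ursus,Urocyon,Cercopithecus),Puma),Tremarctos),Listeria),((Martes,Salmo),(Felis,Meles,Cedrus),(Saccharomyces,Microtus))),(Aedes,(Mus,Anopheles))),Helarctos).
From Cercopithecus up to that node: 7 branches. From Helarctos up to the same node: 1 branch. Total: 7 + 1 = 8.

8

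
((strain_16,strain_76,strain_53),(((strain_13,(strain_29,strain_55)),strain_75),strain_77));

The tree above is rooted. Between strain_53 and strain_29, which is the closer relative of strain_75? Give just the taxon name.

strain_29

The MRCA of strain_75 and strain_29 subtends ((strain_13,(strain_29,strain_55)),strain_75) (4 taxa).
The MRCA of strain_75 and strain_53 is the root, subtending the entire tree (8 taxa).
The first is nested inside the second, so strain_75 shares a more recent common ancestor with strain_29.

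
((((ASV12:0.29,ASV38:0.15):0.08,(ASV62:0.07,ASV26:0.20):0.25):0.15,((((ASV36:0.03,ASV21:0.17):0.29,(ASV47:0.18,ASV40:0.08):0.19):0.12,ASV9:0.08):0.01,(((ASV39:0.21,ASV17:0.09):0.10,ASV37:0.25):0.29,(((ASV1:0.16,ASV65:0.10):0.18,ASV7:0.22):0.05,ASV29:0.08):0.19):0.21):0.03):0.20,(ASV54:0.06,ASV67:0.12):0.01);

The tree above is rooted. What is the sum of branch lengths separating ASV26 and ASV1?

1.42

The path runs ASV26 → … → MRCA → … → ASV1; the MRCA is the node subtending (((ASV12,ASV38),(ASV62,ASV26)),((((ASV36,ASV21),(ASV47,ASV40)),ASV9),(((ASV39,ASV17),ASV37),(((ASV1,ASV65),ASV7),ASV29)))).
Branch lengths along that path: 0.20 + 0.25 + 0.15 + 0.03 + 0.21 + 0.19 + 0.05 + 0.18 + 0.16 = 1.42.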